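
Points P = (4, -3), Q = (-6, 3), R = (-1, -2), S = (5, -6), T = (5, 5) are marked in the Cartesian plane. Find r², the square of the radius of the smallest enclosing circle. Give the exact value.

12625/242

The minimum enclosing circle is determined by three boundary points: Q, S, T.
Their circumcentre is (7/22, -0.5) with r² = 12625/242.
The farthest remaining point P is at distance² 4793/242 ≤ 12625/242.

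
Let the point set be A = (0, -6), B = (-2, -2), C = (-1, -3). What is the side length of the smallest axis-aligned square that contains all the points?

4

The bounding box has width 2 and height 4.
An axis-aligned square enclosing the set must have side ≥ max(width, height).
So the minimum side is max(2, 4) = 4.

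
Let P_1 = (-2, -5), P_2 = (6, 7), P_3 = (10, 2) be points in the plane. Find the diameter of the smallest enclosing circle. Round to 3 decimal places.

14.579

Side lengths²: P_1P_2² = 208, P_1P_3² = 193, P_2P_3² = 41.
Since P_1P_2² = 208 < 193 + 41 = 234, the triangle is acute, so the smallest enclosing circle is the circumcircle.
Circumcentre = (127/44, 9/22), r² = 102869/1936.
Diameter = 2r = 2√(102869/1936) ≈ 14.579.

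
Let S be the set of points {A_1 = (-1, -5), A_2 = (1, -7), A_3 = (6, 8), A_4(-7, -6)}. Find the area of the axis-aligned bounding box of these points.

x ranges over [-7, 6], width 13.
y ranges over [-7, 8], height 15.
Area = 13 × 15 = 195.

195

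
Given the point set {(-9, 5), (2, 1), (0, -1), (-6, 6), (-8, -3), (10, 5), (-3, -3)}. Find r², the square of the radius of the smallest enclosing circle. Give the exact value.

98.515625

By Welzl's lemma the MEC is supported by two points (diametrically opposite) or three points (on a circumcircle).
The minimum enclosing circle is determined by three boundary points: (-9, 5), (-8, -3), (10, 5).
Their circumcentre is (0.5, 2.125) with r² = 98.515625.
The farthest remaining point (-6, 6) is at distance² 57.265625 ≤ 98.515625.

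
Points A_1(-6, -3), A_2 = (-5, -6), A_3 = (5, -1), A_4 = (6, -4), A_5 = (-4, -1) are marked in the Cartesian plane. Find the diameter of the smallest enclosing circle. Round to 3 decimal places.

A smallest enclosing disk is always determined by at most three of the input points on its boundary.
The farthest pair is A_1–A_4 with squared distance 145. The circle on this segment as diameter has centre (0, -3.5) and r² = 145/4 = 36.25.
Check A_2: distance² to centre = 31.25 ≤ 36.25, so it lies inside.
All remaining points lie in this disk, and no smaller disk contains both endpoints, so this is the minimum enclosing circle.
Diameter = 2r = 2√(36.25) ≈ 12.042.

12.042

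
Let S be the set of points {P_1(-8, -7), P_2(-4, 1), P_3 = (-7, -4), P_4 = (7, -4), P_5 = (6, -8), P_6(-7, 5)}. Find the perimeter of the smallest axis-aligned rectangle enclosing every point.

Width = max x − min x = 7 − (-8) = 15.
Height = max y − min y = 5 − (-8) = 13.
Perimeter = 2(15 + 13) = 56.

56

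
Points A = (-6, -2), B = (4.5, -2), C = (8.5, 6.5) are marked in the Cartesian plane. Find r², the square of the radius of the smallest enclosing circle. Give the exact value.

70.625

Side lengths²: AB² = 110.25, AC² = 282.5, BC² = 88.25.
Since AC² = 282.5 ≥ 110.25 + 88.25 = 198.5, the angle opposite AC is not acute, so the smallest enclosing circle has AC as diameter.
Centre = midpoint of AC = (1.25, 2.25), r² = 282.5/4 = 70.625.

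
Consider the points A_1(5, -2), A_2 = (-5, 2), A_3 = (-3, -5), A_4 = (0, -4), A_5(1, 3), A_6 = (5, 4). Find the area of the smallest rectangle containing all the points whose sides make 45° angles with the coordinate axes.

119

In coordinates u = x + y, v = x − y the rectangle is axis-aligned; the map (x,y)→(u,v) scales areas by 2.
u-values: 3, -3, -8, -4, 4, 9; range = 9 − (-8) = 17.
v-values: 7, -7, 2, 4, -2, 1; range = 7 − (-7) = 14.
Area = (17 × 14) / 2 = 119.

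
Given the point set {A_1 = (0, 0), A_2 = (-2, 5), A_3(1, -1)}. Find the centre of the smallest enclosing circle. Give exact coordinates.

(-0.5, 2)

Side lengths²: A_1A_2² = 29, A_1A_3² = 2, A_2A_3² = 45.
Since A_2A_3² = 45 ≥ 29 + 2 = 31, the angle opposite A_2A_3 is not acute, so the smallest enclosing circle has A_2A_3 as diameter.
Centre = midpoint of A_2A_3 = (-0.5, 2), r² = 45/4 = 11.25.
Centre = (-0.5, 2).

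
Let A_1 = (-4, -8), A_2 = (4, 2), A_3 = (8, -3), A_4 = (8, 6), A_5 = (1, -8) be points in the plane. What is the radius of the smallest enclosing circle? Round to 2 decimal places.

9.22

The farthest pair is A_1–A_4 with squared distance 340. The circle on this segment as diameter has centre (2, -1) and r² = 340/4 = 85.
Check A_2: distance² to centre = 13 ≤ 85, so it lies inside.
All remaining points lie in this disk, and no smaller disk contains both endpoints, so this is the minimum enclosing circle.
r = √85 ≈ 9.22.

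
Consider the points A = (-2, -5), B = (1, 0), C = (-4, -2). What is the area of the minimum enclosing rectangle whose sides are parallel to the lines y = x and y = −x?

In coordinates u = x + y, v = x − y the rectangle is axis-aligned; the map (x,y)→(u,v) scales areas by 2.
u-values: -7, 1, -6; range = 1 − (-7) = 8.
v-values: 3, 1, -2; range = 3 − (-2) = 5.
Area = (8 × 5) / 2 = 20.

20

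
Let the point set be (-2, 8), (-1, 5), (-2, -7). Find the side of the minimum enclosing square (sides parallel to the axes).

15

The bounding box has width 1 and height 15.
An axis-aligned square enclosing the set must have side ≥ max(width, height).
So the minimum side is max(1, 15) = 15.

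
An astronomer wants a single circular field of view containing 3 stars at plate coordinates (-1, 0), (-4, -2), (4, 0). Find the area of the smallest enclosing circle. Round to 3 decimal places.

Call the three points A, B, C in the order given.
Side lengths²: AB² = 13, AC² = 25, BC² = 68.
Since BC² = 68 ≥ 25 + 13 = 38, the angle opposite BC is not acute, so the smallest enclosing circle has BC as diameter.
Centre = midpoint of BC = (0, -1), r² = 68/4 = 17.
Area = π·r² = π·17 ≈ 53.407.

53.407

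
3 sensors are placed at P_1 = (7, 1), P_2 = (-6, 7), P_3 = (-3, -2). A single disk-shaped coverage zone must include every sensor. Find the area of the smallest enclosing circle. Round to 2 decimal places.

161.01

Side lengths²: P_1P_2² = 205, P_1P_3² = 109, P_2P_3² = 90.
Since P_1P_2² = 205 ≥ 109 + 90 = 199, the angle opposite P_1P_2 is not acute, so the smallest enclosing circle has P_1P_2 as diameter.
Centre = midpoint of P_1P_2 = (0.5, 4), r² = 205/4 = 51.25.
Area = π·r² = π·51.25 ≈ 161.01.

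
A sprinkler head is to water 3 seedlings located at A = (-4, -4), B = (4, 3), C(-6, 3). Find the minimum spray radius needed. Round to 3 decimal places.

5.528

Side lengths²: AB² = 113, AC² = 53, BC² = 100.
Since AB² = 113 < 100 + 53 = 153, the triangle is acute, so the smallest enclosing circle is the circumcircle.
Circumcentre = (-1, 9/14), r² = 5989/196.
r = √(5989/196) ≈ 5.528.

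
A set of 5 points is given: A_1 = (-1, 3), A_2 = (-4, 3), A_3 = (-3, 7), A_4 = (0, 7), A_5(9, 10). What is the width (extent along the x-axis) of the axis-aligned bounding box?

13

max x = 9, min x = -4, so width = 13.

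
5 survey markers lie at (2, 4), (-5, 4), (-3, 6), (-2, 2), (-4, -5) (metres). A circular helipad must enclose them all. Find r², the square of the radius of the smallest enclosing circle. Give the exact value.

A smallest enclosing disk is always determined by at most three of the input points on its boundary.
The minimum enclosing circle is determined by three boundary points: (2, 4), (-3, 6), (-4, -5).
Their circumcentre is (-89/38, 15/38) with r² = 22997/722.
The farthest remaining point (-5, 4) is at distance² 14485/722 ≤ 22997/722.

22997/722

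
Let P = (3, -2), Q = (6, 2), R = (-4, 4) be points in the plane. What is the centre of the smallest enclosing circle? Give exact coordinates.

(43/46, 123/46)

Side lengths²: PQ² = 25, PR² = 85, QR² = 104.
Since QR² = 104 < 85 + 25 = 110, the triangle is acute, so the smallest enclosing circle is the circumcircle.
Circumcentre = (43/46, 123/46), r² = 27625/1058.
Centre = (43/46, 123/46).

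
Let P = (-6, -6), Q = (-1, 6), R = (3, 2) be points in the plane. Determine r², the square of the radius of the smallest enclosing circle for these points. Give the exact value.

Side lengths²: PQ² = 169, PR² = 145, QR² = 32.
Since PQ² = 169 < 145 + 32 = 177, the triangle is acute, so the smallest enclosing circle is the circumcircle.
Circumcentre = (-107/34, -5/34), r² = 24505/578.

24505/578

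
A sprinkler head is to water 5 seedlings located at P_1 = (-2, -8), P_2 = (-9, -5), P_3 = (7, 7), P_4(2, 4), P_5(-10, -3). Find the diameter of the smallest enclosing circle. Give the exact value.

The minimum enclosing circle of a finite set is fixed by two of the points (as a diameter) or three (as a circumcircle).
The farthest pair is P_2–P_3 with squared distance 400. The circle on this segment as diameter has centre (-1, 1) and r² = 400/4 = 100.
Check P_1: distance² to centre = 82 ≤ 100, so it lies inside.
All remaining points lie in this disk, and no smaller disk contains both endpoints, so this is the minimum enclosing circle.
Diameter = 2r = 2√100 = 20.

20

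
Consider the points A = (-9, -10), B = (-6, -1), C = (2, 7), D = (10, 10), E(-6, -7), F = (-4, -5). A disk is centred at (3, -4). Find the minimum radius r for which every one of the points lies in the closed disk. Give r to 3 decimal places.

The required radius is the distance from (3, -4) to the farthest point.
Squared distances: 180, 90, 122, 245, 90, 50.
Maximum is 245, attained at D.
r = √245 ≈ 15.652.

15.652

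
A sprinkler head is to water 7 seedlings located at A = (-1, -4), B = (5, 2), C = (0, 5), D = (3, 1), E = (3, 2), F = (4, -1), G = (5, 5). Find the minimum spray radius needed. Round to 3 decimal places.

5.408

The farthest pair is A–G with squared distance 117. The circle on this segment as diameter has centre (2, 0.5) and r² = 117/4 = 29.25.
Check B: distance² to centre = 11.25 ≤ 29.25, so it lies inside.
All remaining points lie in this disk, and no smaller disk contains both endpoints, so this is the minimum enclosing circle.
r = √(29.25) ≈ 5.408.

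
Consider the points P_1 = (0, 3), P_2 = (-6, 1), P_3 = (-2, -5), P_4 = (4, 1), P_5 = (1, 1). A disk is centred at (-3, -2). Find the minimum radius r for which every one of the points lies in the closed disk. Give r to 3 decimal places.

The required radius is the distance from (-3, -2) to the farthest point.
Squared distances: 34, 18, 10, 58, 25.
Maximum is 58, attained at P_4.
r = √58 ≈ 7.616.

7.616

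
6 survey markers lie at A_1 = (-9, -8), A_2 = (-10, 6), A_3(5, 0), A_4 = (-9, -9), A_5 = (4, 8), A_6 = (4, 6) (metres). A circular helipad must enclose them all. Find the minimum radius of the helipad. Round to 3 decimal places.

10.700

By Welzl's lemma the MEC is supported by two points (diametrically opposite) or three points (on a circumcircle).
The farthest pair is A_4–A_5 with squared distance 458. The circle on this segment as diameter has centre (-2.5, -0.5) and r² = 458/4 = 114.5.
Check A_1: distance² to centre = 98.5 ≤ 114.5, so it lies inside.
All remaining points lie in this disk, and no smaller disk contains both endpoints, so this is the minimum enclosing circle.
r = √(114.5) ≈ 10.700.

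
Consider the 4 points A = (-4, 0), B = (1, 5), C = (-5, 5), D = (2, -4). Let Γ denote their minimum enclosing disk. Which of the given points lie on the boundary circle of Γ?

C, D

The minimum enclosing circle of a finite set is fixed by two of the points (as a diameter) or three (as a circumcircle).
The farthest pair is C–D with squared distance 130. The circle on this segment as diameter has centre (-1.5, 0.5) and r² = 130/4 = 32.5.
Check A: distance² to centre = 6.5 ≤ 32.5, so it lies inside.
All remaining points lie in this disk, and no smaller disk contains both endpoints, so this is the minimum enclosing circle.
The points at distance exactly r from the centre are C, D — 2 points.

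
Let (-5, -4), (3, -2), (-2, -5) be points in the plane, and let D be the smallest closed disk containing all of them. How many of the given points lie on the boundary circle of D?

2

Call the three points A, B, C in the order given.
Side lengths²: AB² = 68, AC² = 10, BC² = 34.
Since AB² = 68 ≥ 34 + 10 = 44, the angle opposite AB is not acute, so the smallest enclosing circle has AB as diameter.
Centre = midpoint of AB = (-1, -3), r² = 68/4 = 17.
The points at distance exactly r from the centre are (-5, -4), (3, -2) — 2 points.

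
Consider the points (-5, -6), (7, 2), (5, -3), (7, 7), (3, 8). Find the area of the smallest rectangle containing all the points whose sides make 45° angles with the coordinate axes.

In coordinates u = x + y, v = x − y the rectangle is axis-aligned; the map (x,y)→(u,v) scales areas by 2.
u-values: -11, 9, 2, 14, 11; range = 14 − (-11) = 25.
v-values: 1, 5, 8, 0, -5; range = 8 − (-5) = 13.
Area = (25 × 13) / 2 = 162.5.

162.5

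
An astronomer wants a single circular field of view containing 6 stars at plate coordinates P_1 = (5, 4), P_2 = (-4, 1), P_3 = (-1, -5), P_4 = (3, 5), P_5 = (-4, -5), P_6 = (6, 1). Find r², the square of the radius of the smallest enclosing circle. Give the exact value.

40.5

The farthest pair is P_1–P_5 with squared distance 162. The circle on this segment as diameter has centre (0.5, -0.5) and r² = 162/4 = 40.5.
Check P_2: distance² to centre = 22.5 ≤ 40.5, so it lies inside.
All remaining points lie in this disk, and no smaller disk contains both endpoints, so this is the minimum enclosing circle.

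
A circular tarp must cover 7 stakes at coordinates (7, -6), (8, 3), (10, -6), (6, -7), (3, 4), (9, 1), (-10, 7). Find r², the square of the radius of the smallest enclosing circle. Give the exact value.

142.25

By Welzl's lemma the MEC is supported by two points (diametrically opposite) or three points (on a circumcircle).
The farthest pair is (10, -6)–(-10, 7) with squared distance 569. The circle on this segment as diameter has centre (0, 0.5) and r² = 569/4 = 142.25.
Check (7, -6): distance² to centre = 91.25 ≤ 142.25, so it lies inside.
All remaining points lie in this disk, and no smaller disk contains both endpoints, so this is the minimum enclosing circle.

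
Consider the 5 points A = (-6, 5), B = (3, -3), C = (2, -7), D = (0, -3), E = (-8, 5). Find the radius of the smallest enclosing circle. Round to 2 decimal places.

7.81

By Welzl's lemma the MEC is supported by two points (diametrically opposite) or three points (on a circumcircle).
The farthest pair is C–E with squared distance 244. The circle on this segment as diameter has centre (-3, -1) and r² = 244/4 = 61.
Check A: distance² to centre = 45 ≤ 61, so it lies inside.
All remaining points lie in this disk, and no smaller disk contains both endpoints, so this is the minimum enclosing circle.
r = √61 ≈ 7.81.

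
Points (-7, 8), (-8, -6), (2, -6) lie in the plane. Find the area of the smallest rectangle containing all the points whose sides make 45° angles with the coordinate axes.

172.5

In coordinates u = x + y, v = x − y the rectangle is axis-aligned; the map (x,y)→(u,v) scales areas by 2.
u-values: 1, -14, -4; range = 1 − (-14) = 15.
v-values: -15, -2, 8; range = 8 − (-15) = 23.
Area = (15 × 23) / 2 = 172.5.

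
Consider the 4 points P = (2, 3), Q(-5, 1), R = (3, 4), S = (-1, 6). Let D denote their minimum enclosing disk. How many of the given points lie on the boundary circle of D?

2

A smallest enclosing disk is always determined by at most three of the input points on its boundary.
The farthest pair is Q–R with squared distance 73. The circle on this segment as diameter has centre (-1, 2.5) and r² = 73/4 = 18.25.
Check P: distance² to centre = 9.25 ≤ 18.25, so it lies inside.
All remaining points lie in this disk, and no smaller disk contains both endpoints, so this is the minimum enclosing circle.
The points at distance exactly r from the centre are Q, R — 2 points.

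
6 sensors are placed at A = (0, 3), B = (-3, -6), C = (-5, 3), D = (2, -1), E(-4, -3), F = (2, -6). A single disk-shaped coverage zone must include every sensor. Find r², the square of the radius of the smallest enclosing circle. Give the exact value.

32.5

By Welzl's lemma the MEC is supported by two points (diametrically opposite) or three points (on a circumcircle).
The farthest pair is C–F with squared distance 130. The circle on this segment as diameter has centre (-1.5, -1.5) and r² = 130/4 = 32.5.
Check A: distance² to centre = 22.5 ≤ 32.5, so it lies inside.
All remaining points lie in this disk, and no smaller disk contains both endpoints, so this is the minimum enclosing circle.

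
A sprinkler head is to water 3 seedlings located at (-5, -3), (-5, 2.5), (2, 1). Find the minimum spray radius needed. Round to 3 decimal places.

4.123

Call the three points A, B, C in the order given.
Side lengths²: AB² = 30.25, AC² = 65, BC² = 51.25.
Since AC² = 65 < 51.25 + 30.25 = 81.5, the triangle is acute, so the smallest enclosing circle is the circumcircle.
Circumcentre = (-27/14, -0.25), r² = 13325/784.
r = √(13325/784) ≈ 4.123.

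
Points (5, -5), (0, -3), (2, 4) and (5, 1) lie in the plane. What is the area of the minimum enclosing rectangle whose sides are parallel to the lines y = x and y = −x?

54

In coordinates u = x + y, v = x − y the rectangle is axis-aligned; the map (x,y)→(u,v) scales areas by 2.
u-values: 0, -3, 6, 6; range = 6 − (-3) = 9.
v-values: 10, 3, -2, 4; range = 10 − (-2) = 12.
Area = (9 × 12) / 2 = 54.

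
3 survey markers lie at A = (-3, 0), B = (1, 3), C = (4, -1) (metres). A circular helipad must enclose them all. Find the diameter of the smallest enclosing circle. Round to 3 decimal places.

Side lengths²: AB² = 25, AC² = 50, BC² = 25.
Since AC² = 50 ≥ 25 + 25 = 50, the angle opposite AC is not acute, so the smallest enclosing circle has AC as diameter.
Centre = midpoint of AC = (0.5, -0.5), r² = 50/4 = 12.5.
Diameter = 2r = 2√(12.5) ≈ 7.071.

7.071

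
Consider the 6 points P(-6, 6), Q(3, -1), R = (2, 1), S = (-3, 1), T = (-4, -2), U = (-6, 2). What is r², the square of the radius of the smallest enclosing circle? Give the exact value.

32.5

A smallest enclosing disk is always determined by at most three of the input points on its boundary.
The farthest pair is P–Q with squared distance 130. The circle on this segment as diameter has centre (-1.5, 2.5) and r² = 130/4 = 32.5.
Check R: distance² to centre = 14.5 ≤ 32.5, so it lies inside.
All remaining points lie in this disk, and no smaller disk contains both endpoints, so this is the minimum enclosing circle.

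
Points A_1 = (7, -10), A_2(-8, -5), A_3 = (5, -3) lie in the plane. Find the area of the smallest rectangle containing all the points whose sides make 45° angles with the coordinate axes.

In coordinates u = x + y, v = x − y the rectangle is axis-aligned; the map (x,y)→(u,v) scales areas by 2.
u-values: -3, -13, 2; range = 2 − (-13) = 15.
v-values: 17, -3, 8; range = 17 − (-3) = 20.
Area = (15 × 20) / 2 = 150.

150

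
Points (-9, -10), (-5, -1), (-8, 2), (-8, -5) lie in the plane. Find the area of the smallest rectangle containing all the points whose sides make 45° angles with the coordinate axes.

In coordinates u = x + y, v = x − y the rectangle is axis-aligned; the map (x,y)→(u,v) scales areas by 2.
u-values: -19, -6, -6, -13; range = -6 − (-19) = 13.
v-values: 1, -4, -10, -3; range = 1 − (-10) = 11.
Area = (13 × 11) / 2 = 71.5.

71.5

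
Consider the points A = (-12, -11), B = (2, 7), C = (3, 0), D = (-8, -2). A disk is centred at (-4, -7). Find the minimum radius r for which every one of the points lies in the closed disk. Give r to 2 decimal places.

15.23

The required radius is the distance from (-4, -7) to the farthest point.
Squared distances: 80, 232, 98, 41.
Maximum is 232, attained at B.
r = √232 ≈ 15.23.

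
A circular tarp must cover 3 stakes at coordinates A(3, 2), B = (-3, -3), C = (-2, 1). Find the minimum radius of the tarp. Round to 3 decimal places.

3.905

Side lengths²: AB² = 61, AC² = 26, BC² = 17.
Since AB² = 61 ≥ 26 + 17 = 43, the angle opposite AB is not acute, so the smallest enclosing circle has AB as diameter.
Centre = midpoint of AB = (0, -0.5), r² = 61/4 = 15.25.
r = √(15.25) ≈ 3.905.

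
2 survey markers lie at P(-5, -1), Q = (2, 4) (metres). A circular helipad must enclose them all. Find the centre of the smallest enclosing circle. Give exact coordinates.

The smallest circle enclosing two points has them as diameter endpoints.
Centre = midpoint = (-1.5, 1.5); r² = |PQ|²/4 = 74/4 = 18.5.
Centre = (-1.5, 1.5).

(-1.5, 1.5)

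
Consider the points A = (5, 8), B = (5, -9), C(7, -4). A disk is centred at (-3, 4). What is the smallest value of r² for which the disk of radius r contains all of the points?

The required radius is the distance from (-3, 4) to the farthest point.
Squared distances: 80, 233, 164.
Maximum is 233, attained at B.

233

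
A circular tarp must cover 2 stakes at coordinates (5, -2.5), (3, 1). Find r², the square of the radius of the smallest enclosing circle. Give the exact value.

4.0625

The smallest circle enclosing two points has them as diameter endpoints.
Centre = midpoint = (4, -0.75); r² = |(5, -2.5)−(3, 1)|²/4 = 16.25/4 = 4.0625.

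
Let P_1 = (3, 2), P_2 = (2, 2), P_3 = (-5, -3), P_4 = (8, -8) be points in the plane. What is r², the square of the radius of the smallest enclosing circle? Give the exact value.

The minimum enclosing circle is determined by three boundary points: P_1, P_3, P_4.
Their circumcentre is (73/42, -205/42) with r² = 43165/882.
The farthest remaining point P_2 is at distance² 41821/882 ≤ 43165/882.

43165/882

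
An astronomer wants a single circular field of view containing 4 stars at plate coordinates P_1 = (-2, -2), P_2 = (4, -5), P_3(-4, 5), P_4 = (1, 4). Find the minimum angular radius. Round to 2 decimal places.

By Welzl's lemma the MEC is supported by two points (diametrically opposite) or three points (on a circumcircle).
The farthest pair is P_2–P_3 with squared distance 164. The circle on this segment as diameter has centre (0, 0) and r² = 164/4 = 41.
Check P_1: distance² to centre = 8 ≤ 41, so it lies inside.
All remaining points lie in this disk, and no smaller disk contains both endpoints, so this is the minimum enclosing circle.
r = √41 ≈ 6.40.

6.40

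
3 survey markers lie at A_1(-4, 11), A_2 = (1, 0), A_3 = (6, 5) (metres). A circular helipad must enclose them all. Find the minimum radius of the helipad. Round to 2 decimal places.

6.23

Side lengths²: A_1A_2² = 146, A_1A_3² = 136, A_2A_3² = 50.
Since A_1A_2² = 146 < 136 + 50 = 186, the triangle is acute, so the smallest enclosing circle is the circumcircle.
Circumcentre = (-0.125, 6.125), r² = 38.78125.
r = √(38.78125) ≈ 6.23.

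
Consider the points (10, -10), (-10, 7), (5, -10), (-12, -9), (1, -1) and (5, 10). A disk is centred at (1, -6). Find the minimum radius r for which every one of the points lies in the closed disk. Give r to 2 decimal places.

17.03

The required radius is the distance from (1, -6) to the farthest point.
Squared distances: 97, 290, 32, 178, 25, 272.
Maximum is 290, attained at (-10, 7).
r = √290 ≈ 17.03.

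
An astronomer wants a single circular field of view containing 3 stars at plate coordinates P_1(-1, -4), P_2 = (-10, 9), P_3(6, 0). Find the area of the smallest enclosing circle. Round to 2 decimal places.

264.68

Side lengths²: P_1P_2² = 250, P_1P_3² = 65, P_2P_3² = 337.
Since P_2P_3² = 337 ≥ 250 + 65 = 315, the angle opposite P_2P_3 is not acute, so the smallest enclosing circle has P_2P_3 as diameter.
Centre = midpoint of P_2P_3 = (-2, 4.5), r² = 337/4 = 84.25.
Area = π·r² = π·84.25 ≈ 264.68.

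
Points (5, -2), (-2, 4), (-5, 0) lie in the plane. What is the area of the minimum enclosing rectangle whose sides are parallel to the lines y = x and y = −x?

In coordinates u = x + y, v = x − y the rectangle is axis-aligned; the map (x,y)→(u,v) scales areas by 2.
u-values: 3, 2, -5; range = 3 − (-5) = 8.
v-values: 7, -6, -5; range = 7 − (-6) = 13.
Area = (8 × 13) / 2 = 52.

52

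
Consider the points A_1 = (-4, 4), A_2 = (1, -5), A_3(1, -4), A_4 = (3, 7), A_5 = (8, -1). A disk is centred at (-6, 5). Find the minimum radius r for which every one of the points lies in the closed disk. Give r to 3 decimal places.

The required radius is the distance from (-6, 5) to the farthest point.
Squared distances: 5, 149, 130, 85, 232.
Maximum is 232, attained at A_5.
r = √232 ≈ 15.232.

15.232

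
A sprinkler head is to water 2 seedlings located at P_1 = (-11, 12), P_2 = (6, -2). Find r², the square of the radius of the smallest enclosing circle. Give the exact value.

121.25

The smallest circle enclosing two points has them as diameter endpoints.
Centre = midpoint = (-2.5, 5); r² = |P_1P_2|²/4 = 485/4 = 121.25.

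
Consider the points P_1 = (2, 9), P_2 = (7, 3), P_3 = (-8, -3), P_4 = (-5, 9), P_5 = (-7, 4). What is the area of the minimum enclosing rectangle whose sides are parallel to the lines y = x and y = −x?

198

In coordinates u = x + y, v = x − y the rectangle is axis-aligned; the map (x,y)→(u,v) scales areas by 2.
u-values: 11, 10, -11, 4, -3; range = 11 − (-11) = 22.
v-values: -7, 4, -5, -14, -11; range = 4 − (-14) = 18.
Area = (22 × 18) / 2 = 198.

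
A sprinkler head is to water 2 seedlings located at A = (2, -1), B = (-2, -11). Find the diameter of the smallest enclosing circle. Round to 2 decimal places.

The smallest circle enclosing two points has them as diameter endpoints.
Centre = midpoint = (0, -6); r² = |AB|²/4 = 116/4 = 29.
Diameter = 2r = 2√29 ≈ 10.77.

10.77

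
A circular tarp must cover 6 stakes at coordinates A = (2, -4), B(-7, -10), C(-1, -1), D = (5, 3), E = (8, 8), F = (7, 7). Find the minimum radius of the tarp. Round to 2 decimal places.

11.72

The minimum enclosing circle of a finite set is fixed by two of the points (as a diameter) or three (as a circumcircle).
The farthest pair is B–E with squared distance 549. The circle on this segment as diameter has centre (0.5, -1) and r² = 549/4 = 137.25.
Check A: distance² to centre = 11.25 ≤ 137.25, so it lies inside.
All remaining points lie in this disk, and no smaller disk contains both endpoints, so this is the minimum enclosing circle.
r = √(137.25) ≈ 11.72.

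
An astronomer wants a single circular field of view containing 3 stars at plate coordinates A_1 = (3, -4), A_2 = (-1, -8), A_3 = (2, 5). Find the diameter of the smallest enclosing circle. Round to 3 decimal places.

13.342

Side lengths²: A_1A_2² = 32, A_1A_3² = 82, A_2A_3² = 178.
Since A_2A_3² = 178 ≥ 82 + 32 = 114, the angle opposite A_2A_3 is not acute, so the smallest enclosing circle has A_2A_3 as diameter.
Centre = midpoint of A_2A_3 = (0.5, -1.5), r² = 178/4 = 44.5.
Diameter = 2r = 2√(44.5) ≈ 13.342.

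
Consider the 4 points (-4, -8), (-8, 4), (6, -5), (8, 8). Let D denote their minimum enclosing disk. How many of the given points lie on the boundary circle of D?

The minimum enclosing circle of a finite set is fixed by two of the points (as a diameter) or three (as a circumcircle).
The minimum enclosing circle is determined by three boundary points: (-4, -8), (-8, 4), (8, 8).
Their circumcentre is (18/13, 6/13) with r² = 17000/169.
The farthest remaining point (6, -5) is at distance² 8641/169 ≤ 17000/169.
The points at distance exactly r from the centre are (-4, -8), (-8, 4), (8, 8) — 3 points.

3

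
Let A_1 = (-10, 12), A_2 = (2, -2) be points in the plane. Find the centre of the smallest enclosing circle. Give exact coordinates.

The smallest circle enclosing two points has them as diameter endpoints.
Centre = midpoint = (-4, 5); r² = |A_1A_2|²/4 = 340/4 = 85.
Centre = (-4, 5).

(-4, 5)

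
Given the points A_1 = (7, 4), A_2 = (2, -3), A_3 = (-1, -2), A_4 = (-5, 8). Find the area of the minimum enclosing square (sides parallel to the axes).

The bounding box has width 12 and height 11.
An axis-aligned square enclosing the set must have side ≥ max(width, height).
So the minimum side is max(12, 11) = 12.
Area = 12² = 144.

144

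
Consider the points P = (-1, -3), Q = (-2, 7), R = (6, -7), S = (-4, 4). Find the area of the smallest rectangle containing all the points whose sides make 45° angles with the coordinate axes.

In coordinates u = x + y, v = x − y the rectangle is axis-aligned; the map (x,y)→(u,v) scales areas by 2.
u-values: -4, 5, -1, 0; range = 5 − (-4) = 9.
v-values: 2, -9, 13, -8; range = 13 − (-9) = 22.
Area = (9 × 22) / 2 = 99.

99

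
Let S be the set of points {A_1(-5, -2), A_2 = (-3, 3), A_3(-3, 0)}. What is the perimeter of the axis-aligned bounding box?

Width = max x − min x = -3 − (-5) = 2.
Height = max y − min y = 3 − (-2) = 5.
Perimeter = 2(2 + 5) = 14.

14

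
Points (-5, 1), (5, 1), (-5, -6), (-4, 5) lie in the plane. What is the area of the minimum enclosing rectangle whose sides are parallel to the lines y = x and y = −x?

110.5

In coordinates u = x + y, v = x − y the rectangle is axis-aligned; the map (x,y)→(u,v) scales areas by 2.
u-values: -4, 6, -11, 1; range = 6 − (-11) = 17.
v-values: -6, 4, 1, -9; range = 4 − (-9) = 13.
Area = (17 × 13) / 2 = 110.5.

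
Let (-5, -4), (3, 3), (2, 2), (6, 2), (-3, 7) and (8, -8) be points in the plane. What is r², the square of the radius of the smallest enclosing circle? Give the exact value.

86.5

A smallest enclosing disk is always determined by at most three of the input points on its boundary.
The farthest pair is (-3, 7)–(8, -8) with squared distance 346. The circle on this segment as diameter has centre (2.5, -0.5) and r² = 346/4 = 86.5.
Check (-5, -4): distance² to centre = 68.5 ≤ 86.5, so it lies inside.
All remaining points lie in this disk, and no smaller disk contains both endpoints, so this is the minimum enclosing circle.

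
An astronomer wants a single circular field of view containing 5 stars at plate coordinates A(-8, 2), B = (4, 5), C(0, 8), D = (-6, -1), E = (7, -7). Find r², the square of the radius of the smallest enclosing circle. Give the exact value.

58225/729

By Welzl's lemma the MEC is supported by two points (diametrically opposite) or three points (on a circumcircle).
The minimum enclosing circle is determined by three boundary points: A, C, E.
Their circumcentre is (4/9, -25/27) with r² = 58225/729.
The farthest remaining point B is at distance² 34816/729 ≤ 58225/729.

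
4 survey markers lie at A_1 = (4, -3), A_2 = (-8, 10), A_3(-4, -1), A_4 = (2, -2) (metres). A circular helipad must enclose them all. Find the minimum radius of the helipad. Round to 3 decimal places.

8.846

A smallest enclosing disk is always determined by at most three of the input points on its boundary.
The farthest pair is A_1–A_2 with squared distance 313. The circle on this segment as diameter has centre (-2, 3.5) and r² = 313/4 = 78.25.
Check A_3: distance² to centre = 24.25 ≤ 78.25, so it lies inside.
All remaining points lie in this disk, and no smaller disk contains both endpoints, so this is the minimum enclosing circle.
r = √(78.25) ≈ 8.846.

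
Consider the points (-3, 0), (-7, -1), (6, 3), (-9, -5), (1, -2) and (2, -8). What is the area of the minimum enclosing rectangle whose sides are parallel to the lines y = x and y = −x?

In coordinates u = x + y, v = x − y the rectangle is axis-aligned; the map (x,y)→(u,v) scales areas by 2.
u-values: -3, -8, 9, -14, -1, -6; range = 9 − (-14) = 23.
v-values: -3, -6, 3, -4, 3, 10; range = 10 − (-6) = 16.
Area = (23 × 16) / 2 = 184.

184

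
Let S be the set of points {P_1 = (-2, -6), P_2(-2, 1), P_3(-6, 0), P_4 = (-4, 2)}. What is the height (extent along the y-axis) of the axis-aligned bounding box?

8

max y = 2, min y = -6, so height = 8.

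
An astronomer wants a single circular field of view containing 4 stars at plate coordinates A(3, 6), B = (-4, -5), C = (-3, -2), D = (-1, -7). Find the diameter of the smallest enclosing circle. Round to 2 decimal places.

By Welzl's lemma the MEC is supported by two points (diametrically opposite) or three points (on a circumcircle).
The farthest pair is A–D with squared distance 185. The circle on this segment as diameter has centre (1, -0.5) and r² = 185/4 = 46.25.
Check B: distance² to centre = 45.25 ≤ 46.25, so it lies inside.
All remaining points lie in this disk, and no smaller disk contains both endpoints, so this is the minimum enclosing circle.
Diameter = 2r = 2√(46.25) ≈ 13.60.

13.60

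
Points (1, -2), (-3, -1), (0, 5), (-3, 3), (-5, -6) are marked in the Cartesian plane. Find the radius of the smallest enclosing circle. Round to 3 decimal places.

By Welzl's lemma the MEC is supported by two points (diametrically opposite) or three points (on a circumcircle).
The farthest pair is (0, 5)–(-5, -6) with squared distance 146. The circle on this segment as diameter has centre (-2.5, -0.5) and r² = 146/4 = 36.5.
Check (1, -2): distance² to centre = 14.5 ≤ 36.5, so it lies inside.
All remaining points lie in this disk, and no smaller disk contains both endpoints, so this is the minimum enclosing circle.
r = √(36.5) ≈ 6.042.

6.042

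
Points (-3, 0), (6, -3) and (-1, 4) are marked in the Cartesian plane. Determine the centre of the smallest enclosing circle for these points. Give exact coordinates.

(2, 0)

Call the three points A, B, C in the order given.
Side lengths²: AB² = 90, AC² = 20, BC² = 98.
Since BC² = 98 < 90 + 20 = 110, the triangle is acute, so the smallest enclosing circle is the circumcircle.
Circumcentre = (2, 0), r² = 25.
Centre = (2, 0).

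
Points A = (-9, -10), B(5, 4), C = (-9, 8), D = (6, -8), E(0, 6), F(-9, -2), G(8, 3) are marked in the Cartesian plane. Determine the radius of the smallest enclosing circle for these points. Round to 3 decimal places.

11.154

The minimum enclosing circle of a finite set is fixed by two of the points (as a diameter) or three (as a circumcircle).
The minimum enclosing circle is determined by three boundary points: A, C, G.
Their circumcentre is (-41/17, -1) with r² = 35953/289.
The farthest remaining point D is at distance² 34610/289 ≤ 35953/289.
r = √(35953/289) ≈ 11.154.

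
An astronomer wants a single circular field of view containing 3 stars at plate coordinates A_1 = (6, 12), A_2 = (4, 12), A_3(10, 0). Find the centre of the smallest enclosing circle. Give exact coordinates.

Side lengths²: A_1A_2² = 4, A_1A_3² = 160, A_2A_3² = 180.
Since A_2A_3² = 180 ≥ 160 + 4 = 164, the angle opposite A_2A_3 is not acute, so the smallest enclosing circle has A_2A_3 as diameter.
Centre = midpoint of A_2A_3 = (7, 6), r² = 180/4 = 45.
Centre = (7, 6).

(7, 6)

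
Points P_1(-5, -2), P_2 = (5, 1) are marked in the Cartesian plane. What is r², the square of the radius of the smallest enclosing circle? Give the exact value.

27.25

The smallest circle enclosing two points has them as diameter endpoints.
Centre = midpoint = (0, -0.5); r² = |P_1P_2|²/4 = 109/4 = 27.25.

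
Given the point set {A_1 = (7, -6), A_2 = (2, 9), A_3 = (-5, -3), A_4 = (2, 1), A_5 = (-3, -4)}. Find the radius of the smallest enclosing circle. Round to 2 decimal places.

A smallest enclosing disk is always determined by at most three of the input points on its boundary.
The minimum enclosing circle is determined by three boundary points: A_1, A_2, A_3.
Their circumcentre is (51/22, 17/22) with r² = 16405/242.
The farthest remaining point A_5 is at distance² 12357/242 ≤ 16405/242.
r = √(16405/242) ≈ 8.23.

8.23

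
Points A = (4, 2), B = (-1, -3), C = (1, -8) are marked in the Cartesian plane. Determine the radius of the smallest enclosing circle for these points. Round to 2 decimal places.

Side lengths²: AB² = 50, AC² = 109, BC² = 29.
Since AC² = 109 ≥ 50 + 29 = 79, the angle opposite AC is not acute, so the smallest enclosing circle has AC as diameter.
Centre = midpoint of AC = (2.5, -3), r² = 109/4 = 27.25.
r = √(27.25) ≈ 5.22.

5.22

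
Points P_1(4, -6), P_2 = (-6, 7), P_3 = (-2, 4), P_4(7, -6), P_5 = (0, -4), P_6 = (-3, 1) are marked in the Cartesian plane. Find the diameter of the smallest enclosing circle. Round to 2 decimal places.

18.38

The minimum enclosing circle of a finite set is fixed by two of the points (as a diameter) or three (as a circumcircle).
The farthest pair is P_2–P_4 with squared distance 338. The circle on this segment as diameter has centre (0.5, 0.5) and r² = 338/4 = 84.5.
Check P_1: distance² to centre = 54.5 ≤ 84.5, so it lies inside.
All remaining points lie in this disk, and no smaller disk contains both endpoints, so this is the minimum enclosing circle.
Diameter = 2r = 2√(84.5) ≈ 18.38.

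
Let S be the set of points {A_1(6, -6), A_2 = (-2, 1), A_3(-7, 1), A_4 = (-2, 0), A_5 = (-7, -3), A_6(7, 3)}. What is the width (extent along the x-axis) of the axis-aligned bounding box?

14

max x = 7, min x = -7, so width = 14.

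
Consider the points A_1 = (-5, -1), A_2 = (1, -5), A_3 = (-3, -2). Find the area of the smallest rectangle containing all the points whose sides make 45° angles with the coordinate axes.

In coordinates u = x + y, v = x − y the rectangle is axis-aligned; the map (x,y)→(u,v) scales areas by 2.
u-values: -6, -4, -5; range = -4 − (-6) = 2.
v-values: -4, 6, -1; range = 6 − (-4) = 10.
Area = (2 × 10) / 2 = 10.

10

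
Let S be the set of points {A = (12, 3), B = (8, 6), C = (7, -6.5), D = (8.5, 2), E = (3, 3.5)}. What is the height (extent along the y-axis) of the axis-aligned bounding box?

12.5

max y = 6, min y = -6.5, so height = 12.5.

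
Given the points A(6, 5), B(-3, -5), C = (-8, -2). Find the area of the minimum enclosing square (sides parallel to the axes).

196

The bounding box has width 14 and height 10.
An axis-aligned square enclosing the set must have side ≥ max(width, height).
So the minimum side is max(14, 10) = 14.
Area = 14² = 196.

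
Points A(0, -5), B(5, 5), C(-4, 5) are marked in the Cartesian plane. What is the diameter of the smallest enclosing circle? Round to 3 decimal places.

12.042

Side lengths²: AB² = 125, AC² = 116, BC² = 81.
Since AB² = 125 < 116 + 81 = 197, the triangle is acute, so the smallest enclosing circle is the circumcircle.
Circumcentre = (0.5, 1), r² = 36.25.
Diameter = 2r = 2√(36.25) ≈ 12.042.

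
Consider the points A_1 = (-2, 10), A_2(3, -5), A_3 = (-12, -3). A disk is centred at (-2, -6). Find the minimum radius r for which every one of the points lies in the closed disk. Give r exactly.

The required radius is the distance from (-2, -6) to the farthest point.
Squared distances: 256, 26, 109.
Maximum is 256, attained at A_1.
r = √256 = 16.

16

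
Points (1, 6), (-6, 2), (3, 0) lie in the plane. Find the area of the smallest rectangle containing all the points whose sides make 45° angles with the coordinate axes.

In coordinates u = x + y, v = x − y the rectangle is axis-aligned; the map (x,y)→(u,v) scales areas by 2.
u-values: 7, -4, 3; range = 7 − (-4) = 11.
v-values: -5, -8, 3; range = 3 − (-8) = 11.
Area = (11 × 11) / 2 = 60.5.

60.5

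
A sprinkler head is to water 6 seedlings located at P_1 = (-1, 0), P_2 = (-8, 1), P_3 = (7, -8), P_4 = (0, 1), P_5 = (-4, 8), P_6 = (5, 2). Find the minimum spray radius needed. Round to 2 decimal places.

The farthest pair is P_3–P_5 with squared distance 377. The circle on this segment as diameter has centre (1.5, 0) and r² = 377/4 = 94.25.
Check P_1: distance² to centre = 6.25 ≤ 94.25, so it lies inside.
All remaining points lie in this disk, and no smaller disk contains both endpoints, so this is the minimum enclosing circle.
r = √(94.25) ≈ 9.71.

9.71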